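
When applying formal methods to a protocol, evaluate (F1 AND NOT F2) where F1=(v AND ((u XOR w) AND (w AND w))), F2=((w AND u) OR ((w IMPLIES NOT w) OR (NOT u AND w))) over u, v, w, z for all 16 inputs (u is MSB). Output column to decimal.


F1 = (v AND ((u XOR w) AND (w AND w)))
F2 = ((w AND u) OR ((w IMPLIES NOT w) OR (NOT u AND w)))
Counterexample to F1=>F2 is where F1=1 and F2=0.
Evaluate each row (bits = u,v,w,z, MSB first):
  row 0 [0000]: F1=0 F2=1 -> F1&~F2 -> 0
  row 1 [0001]: F1=0 F2=1 -> F1&~F2 -> 0
  row 2 [0010]: F1=0 F2=1 -> F1&~F2 -> 0
  row 3 [0011]: F1=0 F2=1 -> F1&~F2 -> 0
  row 4 [0100]: F1=0 F2=1 -> F1&~F2 -> 0
  row 5 [0101]: F1=0 F2=1 -> F1&~F2 -> 0
  row 6 [0110]: F1=1 F2=1 -> F1&~F2 -> 0
  row 7 [0111]: F1=1 F2=1 -> F1&~F2 -> 0
  row 8 [1000]: F1=0 F2=1 -> F1&~F2 -> 0
  row 9 [1001]: F1=0 F2=1 -> F1&~F2 -> 0
  row 10 [1010]: F1=0 F2=1 -> F1&~F2 -> 0
  row 11 [1011]: F1=0 F2=1 -> F1&~F2 -> 0
  row 12 [1100]: F1=0 F2=1 -> F1&~F2 -> 0
  row 13 [1101]: F1=0 F2=1 -> F1&~F2 -> 0
  row 14 [1110]: F1=0 F2=1 -> F1&~F2 -> 0
  row 15 [1111]: F1=0 F2=1 -> F1&~F2 -> 0
Full result column, 4 rows per line (u,v fixed per line; w,z runs 00..11 left to right):
  rows 0-3 [u,v=00]: 0000  = hex 0
  rows 4-7 [u,v=01]: 0000  = hex 0
  rows 8-11 [u,v=10]: 0000  = hex 0
  rows 12-15 [u,v=11]: 0000  = hex 0
Counterexample vector (row 0 .. row 15) = 0000000000000000
Output column grouped in 4s = 0000 0000 0000 0000 = 0x0000
Convert to decimal digit by digit (value = value*16 + digit):
  0 -> 0
  0*16 + 0 = 0
  0*16 + 0 = 0
  0*16 + 0 = 0
Decimal = 0

0


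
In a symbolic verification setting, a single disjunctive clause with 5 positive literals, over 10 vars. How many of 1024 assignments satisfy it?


Step 1: Total=2^10=1024
Step 2: Unsat when all 5 false: 2^5=32
Step 3: Sat=1024-32=992

992


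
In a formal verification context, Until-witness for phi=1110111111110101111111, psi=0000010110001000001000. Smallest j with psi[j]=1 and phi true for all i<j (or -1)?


(phi U psi) at 0: need smallest j with psi[j]=1 and phi[i]=1 for all i in [0,j).
Scan from step 0:
  step 0: phi=1, psi=0 -> continue
  step 1: phi=1, psi=0 -> continue
  step 2: phi=1, psi=0 -> continue
  step 3: phi=0 -> phi-prefix broken from here
  step 5: psi=1 but phi already failed -> not a witness
  step 7: psi=1 but phi already failed -> not a witness
  step 8: psi=1 but phi already failed -> not a witness
  step 12: psi=1 but phi already failed -> not a witness
  step 18: psi=1 but phi already failed -> not a witness
  end of trace: no witness -> -1
Witness step = -1

-1


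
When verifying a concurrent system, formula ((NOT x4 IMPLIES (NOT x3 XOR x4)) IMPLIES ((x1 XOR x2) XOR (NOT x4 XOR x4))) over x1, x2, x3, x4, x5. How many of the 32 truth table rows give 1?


Formula: ((NOT x4 IMPLIES (NOT x3 XOR x4)) IMPLIES ((x1 XOR x2) XOR (NOT x4 XOR x4))) over 5 vars (32 rows)
Evaluate each row (x1, x2, x3, x4, x5 as bits, MSB first):
  row 0 [00000]: ((NOT 0 IMPLIES (NOT 0 XOR 0)) IMPLIES ((0 XOR 0) XOR (NOT 0 XOR 0))) -> 1
  row 1 [00001]: ((NOT 0 IMPLIES (NOT 0 XOR 0)) IMPLIES ((0 XOR 0) XOR (NOT 0 XOR 0))) -> 1
  row 2 [00010]: ((NOT 1 IMPLIES (NOT 0 XOR 1)) IMPLIES ((0 XOR 0) XOR (NOT 1 XOR 1))) -> 1
  row 3 [00011]: ((NOT 1 IMPLIES (NOT 0 XOR 1)) IMPLIES ((0 XOR 0) XOR (NOT 1 XOR 1))) -> 1
  row 4 [00100]: ((NOT 0 IMPLIES (NOT 1 XOR 0)) IMPLIES ((0 XOR 0) XOR (NOT 0 XOR 0))) -> 1
  row 5 [00101]: ((NOT 0 IMPLIES (NOT 1 XOR 0)) IMPLIES ((0 XOR 0) XOR (NOT 0 XOR 0))) -> 1
  row 6 [00110]: ((NOT 1 IMPLIES (NOT 1 XOR 1)) IMPLIES ((0 XOR 0) XOR (NOT 1 XOR 1))) -> 1
  row 7 [00111]: ((NOT 1 IMPLIES (NOT 1 XOR 1)) IMPLIES ((0 XOR 0) XOR (NOT 1 XOR 1))) -> 1
  row 8 [01000]: ((NOT 0 IMPLIES (NOT 0 XOR 0)) IMPLIES ((0 XOR 1) XOR (NOT 0 XOR 0))) -> 0
  row 9 [01001]: ((NOT 0 IMPLIES (NOT 0 XOR 0)) IMPLIES ((0 XOR 1) XOR (NOT 0 XOR 0))) -> 0
  row 10 [01010]: ((NOT 1 IMPLIES (NOT 0 XOR 1)) IMPLIES ((0 XOR 1) XOR (NOT 1 XOR 1))) -> 0
  row 11 [01011]: ((NOT 1 IMPLIES (NOT 0 XOR 1)) IMPLIES ((0 XOR 1) XOR (NOT 1 XOR 1))) -> 0
  row 12 [01100]: ((NOT 0 IMPLIES (NOT 1 XOR 0)) IMPLIES ((0 XOR 1) XOR (NOT 0 XOR 0))) -> 1
  row 13 [01101]: ((NOT 0 IMPLIES (NOT 1 XOR 0)) IMPLIES ((0 XOR 1) XOR (NOT 0 XOR 0))) -> 1
  row 14 [01110]: ((NOT 1 IMPLIES (NOT 1 XOR 1)) IMPLIES ((0 XOR 1) XOR (NOT 1 XOR 1))) -> 0
  row 15 [01111]: ((NOT 1 IMPLIES (NOT 1 XOR 1)) IMPLIES ((0 XOR 1) XOR (NOT 1 XOR 1))) -> 0
  row 16 [10000]: ((NOT 0 IMPLIES (NOT 0 XOR 0)) IMPLIES ((1 XOR 0) XOR (NOT 0 XOR 0))) -> 0
  row 17 [10001]: ((NOT 0 IMPLIES (NOT 0 XOR 0)) IMPLIES ((1 XOR 0) XOR (NOT 0 XOR 0))) -> 0
  row 18 [10010]: ((NOT 1 IMPLIES (NOT 0 XOR 1)) IMPLIES ((1 XOR 0) XOR (NOT 1 XOR 1))) -> 0
  row 19 [10011]: ((NOT 1 IMPLIES (NOT 0 XOR 1)) IMPLIES ((1 XOR 0) XOR (NOT 1 XOR 1))) -> 0
  row 20 [10100]: ((NOT 0 IMPLIES (NOT 1 XOR 0)) IMPLIES ((1 XOR 0) XOR (NOT 0 XOR 0))) -> 1
  row 21 [10101]: ((NOT 0 IMPLIES (NOT 1 XOR 0)) IMPLIES ((1 XOR 0) XOR (NOT 0 XOR 0))) -> 1
  row 22 [10110]: ((NOT 1 IMPLIES (NOT 1 XOR 1)) IMPLIES ((1 XOR 0) XOR (NOT 1 XOR 1))) -> 0
  row 23 [10111]: ((NOT 1 IMPLIES (NOT 1 XOR 1)) IMPLIES ((1 XOR 0) XOR (NOT 1 XOR 1))) -> 0
  row 24 [11000]: ((NOT 0 IMPLIES (NOT 0 XOR 0)) IMPLIES ((1 XOR 1) XOR (NOT 0 XOR 0))) -> 1
  row 25 [11001]: ((NOT 0 IMPLIES (NOT 0 XOR 0)) IMPLIES ((1 XOR 1) XOR (NOT 0 XOR 0))) -> 1
  row 26 [11010]: ((NOT 1 IMPLIES (NOT 0 XOR 1)) IMPLIES ((1 XOR 1) XOR (NOT 1 XOR 1))) -> 1
  row 27 [11011]: ((NOT 1 IMPLIES (NOT 0 XOR 1)) IMPLIES ((1 XOR 1) XOR (NOT 1 XOR 1))) -> 1
  row 28 [11100]: ((NOT 0 IMPLIES (NOT 1 XOR 0)) IMPLIES ((1 XOR 1) XOR (NOT 0 XOR 0))) -> 1
  row 29 [11101]: ((NOT 0 IMPLIES (NOT 1 XOR 0)) IMPLIES ((1 XOR 1) XOR (NOT 0 XOR 0))) -> 1
  row 30 [11110]: ((NOT 1 IMPLIES (NOT 1 XOR 1)) IMPLIES ((1 XOR 1) XOR (NOT 1 XOR 1))) -> 1
  row 31 [11111]: ((NOT 1 IMPLIES (NOT 1 XOR 1)) IMPLIES ((1 XOR 1) XOR (NOT 1 XOR 1))) -> 1
Full result column, 8 rows per line (x1,x2 fixed per line; x3,x4,x5 runs 000..111 left to right):
  rows 0-7 [x1,x2=00]: 11111111  (ones: 8)
  rows 8-15 [x1,x2=01]: 00001100  (ones: 2)
  rows 16-23 [x1,x2=10]: 00001100  (ones: 2)
  rows 24-31 [x1,x2=11]: 11111111  (ones: 8)
Count of 1-rows = 8+2+2+8 = 20

20


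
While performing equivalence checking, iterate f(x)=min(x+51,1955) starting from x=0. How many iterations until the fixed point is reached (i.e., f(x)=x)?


Step 1: x=0, cap=1955, increment=51
Step 2: x grows by 51 each step until capped at 1955; fixed point is x=1955
Step 3: iterations = ceil(1955/51) = 39

39


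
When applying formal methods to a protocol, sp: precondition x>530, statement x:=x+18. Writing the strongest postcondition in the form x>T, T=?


Formula: sp(P, x:=E) = exists old_x. (x = E[old_x/x]) AND P[old_x/x] (old_x is the value of x before the assignment; eliminate old_x by solving x = E[old_x/x] for old_x)
Step 1: Precondition P: x>530, i.e. old_x > 530
Step 2: Assignment gives x = old_x + 18, so old_x = x - 18
Step 3: Substitute into P: x - 18 > 530
Step 4: Simplify: x > 530+18 = 548

548


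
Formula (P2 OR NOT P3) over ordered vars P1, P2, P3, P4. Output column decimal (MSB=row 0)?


Formula: (P2 OR NOT P3) over P1, P2, P3, P4 (16 rows)
Evaluate each row (bits = P1,P2,P3,P4, MSB first):
  row 0 [0000]: (0 OR NOT 0) -> 1
  row 1 [0001]: (0 OR NOT 0) -> 1
  row 2 [0010]: (0 OR NOT 1) -> 0
  row 3 [0011]: (0 OR NOT 1) -> 0
  row 4 [0100]: (1 OR NOT 0) -> 1
  row 5 [0101]: (1 OR NOT 0) -> 1
  row 6 [0110]: (1 OR NOT 1) -> 1
  row 7 [0111]: (1 OR NOT 1) -> 1
  row 8 [1000]: (0 OR NOT 0) -> 1
  row 9 [1001]: (0 OR NOT 0) -> 1
  row 10 [1010]: (0 OR NOT 1) -> 0
  row 11 [1011]: (0 OR NOT 1) -> 0
  row 12 [1100]: (1 OR NOT 0) -> 1
  row 13 [1101]: (1 OR NOT 0) -> 1
  row 14 [1110]: (1 OR NOT 1) -> 1
  row 15 [1111]: (1 OR NOT 1) -> 1
Full result column, 4 rows per line (P1,P2 fixed per line; P3,P4 runs 00..11 left to right):
  rows 0-3 [P1,P2=00]: 1100  = hex C
  rows 4-7 [P1,P2=01]: 1111  = hex F
  rows 8-11 [P1,P2=10]: 1100  = hex C
  rows 12-15 [P1,P2=11]: 1111  = hex F
Output column (row 0 .. row 15) = 1100111111001111
Output column grouped in 4s = 1100 1111 1100 1111 = 0xCFCF
Convert to decimal digit by digit (value = value*16 + digit):
  C -> 12
  12*16 + 15 (F) = 207
  207*16 + 12 (C) = 3324
  3324*16 + 15 (F) = 53199
Decimal = 53199

53199


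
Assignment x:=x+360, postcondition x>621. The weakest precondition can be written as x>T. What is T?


Formula: wp(x:=E, P) = P[E/x] (substitute E for x in postcondition)
Step 1: Postcondition: x>621
Step 2: Substitute x+360 for x: x+360>621
Step 3: Solve for x: x > 621-360 = 261

261


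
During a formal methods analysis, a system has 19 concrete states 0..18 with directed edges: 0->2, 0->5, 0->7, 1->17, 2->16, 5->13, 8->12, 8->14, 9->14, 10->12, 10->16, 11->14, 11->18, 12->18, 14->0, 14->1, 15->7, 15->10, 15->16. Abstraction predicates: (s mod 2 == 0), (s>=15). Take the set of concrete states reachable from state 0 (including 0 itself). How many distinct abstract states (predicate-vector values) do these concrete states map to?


BFS from 0:
Concrete reachable: {0, 2, 5, 7, 13, 16}
Abstract via predicates (s mod 2 == 0), (s>=15):
  (0,0) <- {5, 7, 13}
  (1,0) <- {0, 2}
  (1,1) <- {16}
Distinct abstract states = 3

3


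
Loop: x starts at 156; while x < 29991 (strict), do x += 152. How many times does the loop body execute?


Step 1: x goes from 156 toward 29991 by 152; the body runs while x<29991, so iterations = ceil((bound-start)/step)
Step 2: Distance=29835
Step 3: ceil(29835/152)=197

197


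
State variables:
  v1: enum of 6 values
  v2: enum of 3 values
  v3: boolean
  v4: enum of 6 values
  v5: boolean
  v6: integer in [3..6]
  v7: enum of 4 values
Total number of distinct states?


State space = product of domain sizes of all variables.
Domain sizes:
  v1 (enum of 6 values): 6
  v2 (enum of 3 values): 3
  v3 (boolean): 2
  v4 (enum of 6 values): 6
  v5 (boolean): 2
  v6 (integer in [3..6]): 4
  v7 (enum of 4 values): 4
Product = 6 * 3 * 2 * 6 * 2 * 4 * 4 = 6912

6912


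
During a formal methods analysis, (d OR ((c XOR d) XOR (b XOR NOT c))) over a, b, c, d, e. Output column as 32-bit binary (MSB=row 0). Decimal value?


Formula: (d OR ((c XOR d) XOR (b XOR NOT c))) over a, b, c, d, e (32 rows)
Evaluate each row (bits = a,b,c,d,e, MSB first):
  row 0 [00000]: (0 OR ((0 XOR 0) XOR (0 XOR NOT 0))) -> 1
  row 1 [00001]: (0 OR ((0 XOR 0) XOR (0 XOR NOT 0))) -> 1
  row 2 [00010]: (1 OR ((0 XOR 1) XOR (0 XOR NOT 0))) -> 1
  row 3 [00011]: (1 OR ((0 XOR 1) XOR (0 XOR NOT 0))) -> 1
  row 4 [00100]: (0 OR ((1 XOR 0) XOR (0 XOR NOT 1))) -> 1
  row 5 [00101]: (0 OR ((1 XOR 0) XOR (0 XOR NOT 1))) -> 1
  row 6 [00110]: (1 OR ((1 XOR 1) XOR (0 XOR NOT 1))) -> 1
  row 7 [00111]: (1 OR ((1 XOR 1) XOR (0 XOR NOT 1))) -> 1
  row 8 [01000]: (0 OR ((0 XOR 0) XOR (1 XOR NOT 0))) -> 0
  row 9 [01001]: (0 OR ((0 XOR 0) XOR (1 XOR NOT 0))) -> 0
  row 10 [01010]: (1 OR ((0 XOR 1) XOR (1 XOR NOT 0))) -> 1
  row 11 [01011]: (1 OR ((0 XOR 1) XOR (1 XOR NOT 0))) -> 1
  row 12 [01100]: (0 OR ((1 XOR 0) XOR (1 XOR NOT 1))) -> 0
  row 13 [01101]: (0 OR ((1 XOR 0) XOR (1 XOR NOT 1))) -> 0
  row 14 [01110]: (1 OR ((1 XOR 1) XOR (1 XOR NOT 1))) -> 1
  row 15 [01111]: (1 OR ((1 XOR 1) XOR (1 XOR NOT 1))) -> 1
  row 16 [10000]: (0 OR ((0 XOR 0) XOR (0 XOR NOT 0))) -> 1
  row 17 [10001]: (0 OR ((0 XOR 0) XOR (0 XOR NOT 0))) -> 1
  row 18 [10010]: (1 OR ((0 XOR 1) XOR (0 XOR NOT 0))) -> 1
  row 19 [10011]: (1 OR ((0 XOR 1) XOR (0 XOR NOT 0))) -> 1
  row 20 [10100]: (0 OR ((1 XOR 0) XOR (0 XOR NOT 1))) -> 1
  row 21 [10101]: (0 OR ((1 XOR 0) XOR (0 XOR NOT 1))) -> 1
  row 22 [10110]: (1 OR ((1 XOR 1) XOR (0 XOR NOT 1))) -> 1
  row 23 [10111]: (1 OR ((1 XOR 1) XOR (0 XOR NOT 1))) -> 1
  row 24 [11000]: (0 OR ((0 XOR 0) XOR (1 XOR NOT 0))) -> 0
  row 25 [11001]: (0 OR ((0 XOR 0) XOR (1 XOR NOT 0))) -> 0
  row 26 [11010]: (1 OR ((0 XOR 1) XOR (1 XOR NOT 0))) -> 1
  row 27 [11011]: (1 OR ((0 XOR 1) XOR (1 XOR NOT 0))) -> 1
  row 28 [11100]: (0 OR ((1 XOR 0) XOR (1 XOR NOT 1))) -> 0
  row 29 [11101]: (0 OR ((1 XOR 0) XOR (1 XOR NOT 1))) -> 0
  row 30 [11110]: (1 OR ((1 XOR 1) XOR (1 XOR NOT 1))) -> 1
  row 31 [11111]: (1 OR ((1 XOR 1) XOR (1 XOR NOT 1))) -> 1
Full result column, 4 rows per line (a,b,c fixed per line; d,e runs 00..11 left to right):
  rows 0-3 [a,b,c=000]: 1111  = hex F
  rows 4-7 [a,b,c=001]: 1111  = hex F
  rows 8-11 [a,b,c=010]: 0011  = hex 3
  rows 12-15 [a,b,c=011]: 0011  = hex 3
  rows 16-19 [a,b,c=100]: 1111  = hex F
  rows 20-23 [a,b,c=101]: 1111  = hex F
  rows 24-27 [a,b,c=110]: 0011  = hex 3
  rows 28-31 [a,b,c=111]: 0011  = hex 3
Output column (row 0 .. row 31) = 11111111001100111111111100110011
Output column grouped in 4s = 1111 1111 0011 0011 1111 1111 0011 0011 = 0xFF33FF33
Convert to decimal digit by digit (value = value*16 + digit):
  F -> 15
  15*16 + 15 (F) = 255
  255*16 + 3 = 4083
  4083*16 + 3 = 65331
  65331*16 + 15 (F) = 1045311
  1045311*16 + 15 (F) = 16724991
  16724991*16 + 3 = 267599859
  267599859*16 + 3 = 4281597747
Decimal = 4281597747

4281597747


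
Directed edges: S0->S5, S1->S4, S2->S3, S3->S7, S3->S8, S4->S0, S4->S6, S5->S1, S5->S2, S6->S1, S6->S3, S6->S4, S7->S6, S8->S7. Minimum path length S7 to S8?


BFS layer-by-layer from S7:
  dist 0: {S7}
  dist 1: {S6}
  dist 2: {S1, S3, S4}
  dist 3: {S0, S8}
  -> S8 reached at distance 3
Shortest path length = 3

3


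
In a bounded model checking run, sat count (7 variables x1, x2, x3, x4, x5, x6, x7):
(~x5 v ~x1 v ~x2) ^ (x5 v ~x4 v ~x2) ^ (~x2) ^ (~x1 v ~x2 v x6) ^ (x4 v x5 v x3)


CNF with 5 clauses over 7 vars (128 assignments).
An assignment satisfies CNF iff every clause has >=1 true literal.
Check each row (bits = x1,x2,x3,x4,x5,x6,x7; clause T/F shown):
  row 0 [0000000]: clauses=TTTTF -> 0
  row 1 [0000001]: clauses=TTTTF -> 0
  row 2 [0000010]: clauses=TTTTF -> 0
  row 3 [0000011]: clauses=TTTTF -> 0
  row 4 [0000100]: clauses=TTTTT -> 1
  (every remaining row is evaluated the same way; all 128 results are listed next)
Full result column, 8 rows per line (x1,x2,x3,x4 fixed per line; x5,x6,x7 runs 000..111 left to right):
  rows 0-7 [x1,x2,x3,x4=0000]: 00001111  (ones: 4)
  rows 8-15 [x1,x2,x3,x4=0001]: 11111111  (ones: 8)
  rows 16-23 [x1,x2,x3,x4=0010]: 11111111  (ones: 8)
  rows 24-31 [x1,x2,x3,x4=0011]: 11111111  (ones: 8)
  rows 32-39 [x1,x2,x3,x4=0100]: 00000000  (ones: 0)
  rows 40-47 [x1,x2,x3,x4=0101]: 00000000  (ones: 0)
  rows 48-55 [x1,x2,x3,x4=0110]: 00000000  (ones: 0)
  rows 56-63 [x1,x2,x3,x4=0111]: 00000000  (ones: 0)
  rows 64-71 [x1,x2,x3,x4=1000]: 00001111  (ones: 4)
  rows 72-79 [x1,x2,x3,x4=1001]: 11111111  (ones: 8)
  rows 80-87 [x1,x2,x3,x4=1010]: 11111111  (ones: 8)
  rows 88-95 [x1,x2,x3,x4=1011]: 11111111  (ones: 8)
  rows 96-103 [x1,x2,x3,x4=1100]: 00000000  (ones: 0)
  rows 104-111 [x1,x2,x3,x4=1101]: 00000000  (ones: 0)
  rows 112-119 [x1,x2,x3,x4=1110]: 00000000  (ones: 0)
  rows 120-127 [x1,x2,x3,x4=1111]: 00000000  (ones: 0)
Satisfying assignments = 4+8+8+8+0+0+0+0+4+8+8+8+0+0+0+0 = 56

56


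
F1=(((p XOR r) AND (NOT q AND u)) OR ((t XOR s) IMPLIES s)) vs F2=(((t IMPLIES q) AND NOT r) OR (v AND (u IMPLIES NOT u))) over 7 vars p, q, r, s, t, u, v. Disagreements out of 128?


F1 = (((p XOR r) AND (NOT q AND u)) OR ((t XOR s) IMPLIES s))
F2 = (((t IMPLIES q) AND NOT r) OR (v AND (u IMPLIES NOT u)))
Evaluate both on each of 128 rows (bits = p,q,r,s,t,u,v):
  row 0 [0000000]: F1=1 F2=1 -> 0
  row 1 [0000001]: F1=1 F2=1 -> 0
  row 2 [0000010]: F1=1 F2=1 -> 0
  row 3 [0000011]: F1=1 F2=1 -> 0
  row 4 [0000100]: F1=0 F2=0 -> 0
  (every remaining row is evaluated the same way; all 128 results are listed next)
Full result column, 8 rows per line (p,q,r,s fixed per line; t,u,v runs 000..111 left to right):
  rows 0-7 [p,q,r,s=0000]: 00000100  (ones: 1)
  rows 8-15 [p,q,r,s=0001]: 00001011  (ones: 3)
  rows 16-23 [p,q,r,s=0010]: 10110111  (ones: 6)
  rows 24-31 [p,q,r,s=0011]: 10111011  (ones: 6)
  rows 32-39 [p,q,r,s=0100]: 00001111  (ones: 4)
  rows 40-47 [p,q,r,s=0101]: 00000000  (ones: 0)
  rows 48-55 [p,q,r,s=0110]: 10110100  (ones: 4)
  rows 56-63 [p,q,r,s=0111]: 10111011  (ones: 6)
  rows 64-71 [p,q,r,s=1000]: 00000111  (ones: 3)
  rows 72-79 [p,q,r,s=1001]: 00001011  (ones: 3)
  rows 80-87 [p,q,r,s=1010]: 10110100  (ones: 4)
  rows 88-95 [p,q,r,s=1011]: 10111011  (ones: 6)
  rows 96-103 [p,q,r,s=1100]: 00001111  (ones: 4)
  rows 104-111 [p,q,r,s=1101]: 00000000  (ones: 0)
  rows 112-119 [p,q,r,s=1110]: 10110100  (ones: 4)
  rows 120-127 [p,q,r,s=1111]: 10111011  (ones: 6)
Disagreements = 1+3+6+6+4+0+4+6+3+3+4+6+4+0+4+6 = 60

60


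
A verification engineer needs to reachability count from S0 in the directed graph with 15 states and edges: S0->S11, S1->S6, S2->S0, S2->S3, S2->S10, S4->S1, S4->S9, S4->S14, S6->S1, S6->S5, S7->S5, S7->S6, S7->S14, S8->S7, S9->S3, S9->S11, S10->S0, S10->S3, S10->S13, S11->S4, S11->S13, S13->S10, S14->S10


BFS from S0:
  layer 0: {S0}
  layer 1: {S11}
  layer 2: {S4, S13}
  layer 3: {S1, S9, S10, S14}
  layer 4: {S3, S6}
  layer 5: {S5}
Reachable set: {S0, S1, S3, S4, S5, S6, S9, S10, S11, S13, S14}
Count = 11

11


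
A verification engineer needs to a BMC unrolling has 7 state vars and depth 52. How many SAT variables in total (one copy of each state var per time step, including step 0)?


BMC unrolls to depth k, creating one copy of each state var for steps 0..k.
Step count = 52 + 1 = 53 (steps 0 through 52)
Vars per step = 7
Total = 7 * 53 = 371

371


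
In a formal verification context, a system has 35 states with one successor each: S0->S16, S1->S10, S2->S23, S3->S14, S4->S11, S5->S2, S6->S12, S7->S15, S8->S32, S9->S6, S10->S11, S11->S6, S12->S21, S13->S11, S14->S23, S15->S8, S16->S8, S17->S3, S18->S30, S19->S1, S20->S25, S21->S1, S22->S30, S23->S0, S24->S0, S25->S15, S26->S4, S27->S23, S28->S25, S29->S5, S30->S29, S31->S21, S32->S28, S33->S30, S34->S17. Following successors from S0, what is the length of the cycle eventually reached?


Trace from S0 until a state repeats:
  S0 -> S16 -> S8 -> S32 -> S28 -> S25 -> S15 -> S8
S8 first seen at step 2, revisited at step 7.
Cycle length = 7 - 2 = 5

5


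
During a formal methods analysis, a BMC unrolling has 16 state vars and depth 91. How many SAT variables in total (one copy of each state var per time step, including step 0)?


BMC unrolls to depth k, creating one copy of each state var for steps 0..k.
Step count = 91 + 1 = 92 (steps 0 through 91)
Vars per step = 16
Total = 16 * 92 = 1472

1472


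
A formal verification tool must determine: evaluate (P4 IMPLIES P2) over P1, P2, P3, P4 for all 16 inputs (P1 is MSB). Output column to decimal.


Formula: (P4 IMPLIES P2) over P1, P2, P3, P4 (16 rows)
Evaluate each row (bits = P1,P2,P3,P4, MSB first):
  row 0 [0000]: (0 IMPLIES 0) -> 1
  row 1 [0001]: (1 IMPLIES 0) -> 0
  row 2 [0010]: (0 IMPLIES 0) -> 1
  row 3 [0011]: (1 IMPLIES 0) -> 0
  row 4 [0100]: (0 IMPLIES 1) -> 1
  row 5 [0101]: (1 IMPLIES 1) -> 1
  row 6 [0110]: (0 IMPLIES 1) -> 1
  row 7 [0111]: (1 IMPLIES 1) -> 1
  row 8 [1000]: (0 IMPLIES 0) -> 1
  row 9 [1001]: (1 IMPLIES 0) -> 0
  row 10 [1010]: (0 IMPLIES 0) -> 1
  row 11 [1011]: (1 IMPLIES 0) -> 0
  row 12 [1100]: (0 IMPLIES 1) -> 1
  row 13 [1101]: (1 IMPLIES 1) -> 1
  row 14 [1110]: (0 IMPLIES 1) -> 1
  row 15 [1111]: (1 IMPLIES 1) -> 1
Full result column, 4 rows per line (P1,P2 fixed per line; P3,P4 runs 00..11 left to right):
  rows 0-3 [P1,P2=00]: 1010  = hex A
  rows 4-7 [P1,P2=01]: 1111  = hex F
  rows 8-11 [P1,P2=10]: 1010  = hex A
  rows 12-15 [P1,P2=11]: 1111  = hex F
Output column (row 0 .. row 15) = 1010111110101111
Output column grouped in 4s = 1010 1111 1010 1111 = 0xAFAF
Convert to decimal digit by digit (value = value*16 + digit):
  A -> 10
  10*16 + 15 (F) = 175
  175*16 + 10 (A) = 2810
  2810*16 + 15 (F) = 44975
Decimal = 44975

44975


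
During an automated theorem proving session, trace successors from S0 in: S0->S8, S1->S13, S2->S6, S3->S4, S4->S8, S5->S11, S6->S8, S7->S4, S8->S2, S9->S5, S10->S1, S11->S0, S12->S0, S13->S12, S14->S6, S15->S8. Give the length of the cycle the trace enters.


Trace from S0 until a state repeats:
  S0 -> S8 -> S2 -> S6 -> S8
S8 first seen at step 1, revisited at step 4.
Cycle length = 4 - 1 = 3

3


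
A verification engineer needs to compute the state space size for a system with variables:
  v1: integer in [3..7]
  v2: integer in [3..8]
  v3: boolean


State space = product of domain sizes of all variables.
Domain sizes:
  v1 (integer in [3..7]): 5
  v2 (integer in [3..8]): 6
  v3 (boolean): 2
Product = 5 * 6 * 2 = 60

60


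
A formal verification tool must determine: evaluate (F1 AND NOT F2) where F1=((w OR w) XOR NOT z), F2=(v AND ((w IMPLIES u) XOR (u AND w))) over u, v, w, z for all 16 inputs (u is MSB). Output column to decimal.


F1 = ((w OR w) XOR NOT z)
F2 = (v AND ((w IMPLIES u) XOR (u AND w)))
Counterexample to F1=>F2 is where F1=1 and F2=0.
Evaluate each row (bits = u,v,w,z, MSB first):
  row 0 [0000]: F1=1 F2=0 -> F1&~F2 -> 1
  row 1 [0001]: F1=0 F2=0 -> F1&~F2 -> 0
  row 2 [0010]: F1=0 F2=0 -> F1&~F2 -> 0
  row 3 [0011]: F1=1 F2=0 -> F1&~F2 -> 1
  row 4 [0100]: F1=1 F2=1 -> F1&~F2 -> 0
  row 5 [0101]: F1=0 F2=1 -> F1&~F2 -> 0
  row 6 [0110]: F1=0 F2=0 -> F1&~F2 -> 0
  row 7 [0111]: F1=1 F2=0 -> F1&~F2 -> 1
  row 8 [1000]: F1=1 F2=0 -> F1&~F2 -> 1
  row 9 [1001]: F1=0 F2=0 -> F1&~F2 -> 0
  row 10 [1010]: F1=0 F2=0 -> F1&~F2 -> 0
  row 11 [1011]: F1=1 F2=0 -> F1&~F2 -> 1
  row 12 [1100]: F1=1 F2=1 -> F1&~F2 -> 0
  row 13 [1101]: F1=0 F2=1 -> F1&~F2 -> 0
  row 14 [1110]: F1=0 F2=0 -> F1&~F2 -> 0
  row 15 [1111]: F1=1 F2=0 -> F1&~F2 -> 1
Full result column, 4 rows per line (u,v fixed per line; w,z runs 00..11 left to right):
  rows 0-3 [u,v=00]: 1001  = hex 9
  rows 4-7 [u,v=01]: 0001  = hex 1
  rows 8-11 [u,v=10]: 1001  = hex 9
  rows 12-15 [u,v=11]: 0001  = hex 1
Counterexample vector (row 0 .. row 15) = 1001000110010001
Output column grouped in 4s = 1001 0001 1001 0001 = 0x9191
Convert to decimal digit by digit (value = value*16 + digit):
  9 -> 9
  9*16 + 1 = 145
  145*16 + 9 = 2329
  2329*16 + 1 = 37265
Decimal = 37265

37265


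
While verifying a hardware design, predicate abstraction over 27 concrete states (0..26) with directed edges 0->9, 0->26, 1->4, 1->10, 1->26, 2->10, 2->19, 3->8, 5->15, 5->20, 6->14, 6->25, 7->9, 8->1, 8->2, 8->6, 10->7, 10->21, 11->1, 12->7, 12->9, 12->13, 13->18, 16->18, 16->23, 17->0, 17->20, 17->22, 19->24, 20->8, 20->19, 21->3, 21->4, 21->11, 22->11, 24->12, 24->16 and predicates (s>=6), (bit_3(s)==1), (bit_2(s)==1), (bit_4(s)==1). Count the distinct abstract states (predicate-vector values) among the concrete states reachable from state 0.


BFS from 0:
Concrete reachable: {0, 9, 26}
Abstract via predicates (s>=6), (bit_3(s)==1), (bit_2(s)==1), (bit_4(s)==1):
  (0,0,0,0) <- {0}
  (1,1,0,0) <- {9}
  (1,1,0,1) <- {26}
Distinct abstract states = 3

3


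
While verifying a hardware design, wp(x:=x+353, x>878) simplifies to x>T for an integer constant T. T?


Formula: wp(x:=E, P) = P[E/x] (substitute E for x in postcondition)
Step 1: Postcondition: x>878
Step 2: Substitute x+353 for x: x+353>878
Step 3: Solve for x: x > 878-353 = 525

525


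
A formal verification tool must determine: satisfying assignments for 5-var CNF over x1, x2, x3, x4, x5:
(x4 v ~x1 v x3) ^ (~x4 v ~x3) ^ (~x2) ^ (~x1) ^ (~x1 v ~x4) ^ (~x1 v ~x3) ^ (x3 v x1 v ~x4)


CNF with 7 clauses over 5 vars (32 assignments).
An assignment satisfies CNF iff every clause has >=1 true literal.
Check each row (bits = x1,x2,x3,x4,x5; clause T/F shown):
  row 0 [00000]: clauses=TTTTTTT -> 1
  row 1 [00001]: clauses=TTTTTTT -> 1
  row 2 [00010]: clauses=TTTTTTF -> 0
  row 3 [00011]: clauses=TTTTTTF -> 0
  row 4 [00100]: clauses=TTTTTTT -> 1
  row 5 [00101]: clauses=TTTTTTT -> 1
  row 6 [00110]: clauses=TFTTTTT -> 0
  row 7 [00111]: clauses=TFTTTTT -> 0
  row 8 [01000]: clauses=TTFTTTT -> 0
  row 9 [01001]: clauses=TTFTTTT -> 0
  row 10 [01010]: clauses=TTFTTTF -> 0
  row 11 [01011]: clauses=TTFTTTF -> 0
  row 12 [01100]: clauses=TTFTTTT -> 0
  row 13 [01101]: clauses=TTFTTTT -> 0
  row 14 [01110]: clauses=TFFTTTT -> 0
  row 15 [01111]: clauses=TFFTTTT -> 0
  row 16 [10000]: clauses=FTTFTTT -> 0
  row 17 [10001]: clauses=FTTFTTT -> 0
  row 18 [10010]: clauses=TTTFFTT -> 0
  row 19 [10011]: clauses=TTTFFTT -> 0
  row 20 [10100]: clauses=TTTFTFT -> 0
  row 21 [10101]: clauses=TTTFTFT -> 0
  row 22 [10110]: clauses=TFTFFFT -> 0
  row 23 [10111]: clauses=TFTFFFT -> 0
  row 24 [11000]: clauses=FTFFTTT -> 0
  row 25 [11001]: clauses=FTFFTTT -> 0
  row 26 [11010]: clauses=TTFFFTT -> 0
  row 27 [11011]: clauses=TTFFFTT -> 0
  row 28 [11100]: clauses=TTFFTFT -> 0
  row 29 [11101]: clauses=TTFFTFT -> 0
  row 30 [11110]: clauses=TFFFFFT -> 0
  row 31 [11111]: clauses=TFFFFFT -> 0
Full result column, 8 rows per line (x1,x2 fixed per line; x3,x4,x5 runs 000..111 left to right):
  rows 0-7 [x1,x2=00]: 11001100  (ones: 4)
  rows 8-15 [x1,x2=01]: 00000000  (ones: 0)
  rows 16-23 [x1,x2=10]: 00000000  (ones: 0)
  rows 24-31 [x1,x2=11]: 00000000  (ones: 0)
Satisfying assignments = 4+0+0+0 = 4

4


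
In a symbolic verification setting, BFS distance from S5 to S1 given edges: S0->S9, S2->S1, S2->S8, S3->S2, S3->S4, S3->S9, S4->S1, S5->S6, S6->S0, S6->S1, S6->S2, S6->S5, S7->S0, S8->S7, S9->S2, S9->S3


BFS layer-by-layer from S5:
  dist 0: {S5}
  dist 1: {S6}
  dist 2: {S0, S1, S2}
  -> S1 reached at distance 2
Shortest path length = 2

2


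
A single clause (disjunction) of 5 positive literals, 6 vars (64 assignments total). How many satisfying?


Step 1: Total=2^6=64
Step 2: Unsat when all 5 false: 2^1=2
Step 3: Sat=64-2=62

62


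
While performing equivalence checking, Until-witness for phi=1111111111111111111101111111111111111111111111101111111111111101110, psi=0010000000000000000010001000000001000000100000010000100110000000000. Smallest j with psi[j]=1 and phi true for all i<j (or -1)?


(phi U psi) at 0: need smallest j with psi[j]=1 and phi[i]=1 for all i in [0,j).
Scan from step 0:
  step 0: phi=1, psi=0 -> continue
  step 1: phi=1, psi=0 -> continue
  step 2: psi=1 and phi held for [0,2) -> witness found
Witness step = 2

2


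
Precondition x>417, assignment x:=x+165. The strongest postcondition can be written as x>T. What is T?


Formula: sp(P, x:=E) = exists old_x. (x = E[old_x/x]) AND P[old_x/x] (old_x is the value of x before the assignment; eliminate old_x by solving x = E[old_x/x] for old_x)
Step 1: Precondition P: x>417, i.e. old_x > 417
Step 2: Assignment gives x = old_x + 165, so old_x = x - 165
Step 3: Substitute into P: x - 165 > 417
Step 4: Simplify: x > 417+165 = 582

582


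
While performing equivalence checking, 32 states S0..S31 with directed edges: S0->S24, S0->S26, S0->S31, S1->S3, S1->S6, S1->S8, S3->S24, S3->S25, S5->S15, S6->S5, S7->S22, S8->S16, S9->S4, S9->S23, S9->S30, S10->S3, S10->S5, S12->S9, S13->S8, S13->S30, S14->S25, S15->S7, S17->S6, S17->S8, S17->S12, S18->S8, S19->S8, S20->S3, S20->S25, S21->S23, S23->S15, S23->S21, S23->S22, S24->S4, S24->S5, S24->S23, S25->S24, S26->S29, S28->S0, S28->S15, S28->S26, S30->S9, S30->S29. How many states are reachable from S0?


BFS from S0:
  layer 0: {S0}
  layer 1: {S24, S26, S31}
  layer 2: {S4, S5, S23, S29}
  layer 3: {S15, S21, S22}
  layer 4: {S7}
Reachable set: {S0, S4, S5, S7, S15, S21, S22, S23, S24, S26, S29, S31}
Count = 12

12


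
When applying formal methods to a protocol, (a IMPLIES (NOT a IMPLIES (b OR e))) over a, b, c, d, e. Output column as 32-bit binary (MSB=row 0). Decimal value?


Formula: (a IMPLIES (NOT a IMPLIES (b OR e))) over a, b, c, d, e (32 rows)
Evaluate each row (bits = a,b,c,d,e, MSB first):
  row 0 [00000]: (0 IMPLIES (NOT 0 IMPLIES (0 OR 0))) -> 1
  row 1 [00001]: (0 IMPLIES (NOT 0 IMPLIES (0 OR 1))) -> 1
  row 2 [00010]: (0 IMPLIES (NOT 0 IMPLIES (0 OR 0))) -> 1
  row 3 [00011]: (0 IMPLIES (NOT 0 IMPLIES (0 OR 1))) -> 1
  row 4 [00100]: (0 IMPLIES (NOT 0 IMPLIES (0 OR 0))) -> 1
  row 5 [00101]: (0 IMPLIES (NOT 0 IMPLIES (0 OR 1))) -> 1
  row 6 [00110]: (0 IMPLIES (NOT 0 IMPLIES (0 OR 0))) -> 1
  row 7 [00111]: (0 IMPLIES (NOT 0 IMPLIES (0 OR 1))) -> 1
  row 8 [01000]: (0 IMPLIES (NOT 0 IMPLIES (1 OR 0))) -> 1
  row 9 [01001]: (0 IMPLIES (NOT 0 IMPLIES (1 OR 1))) -> 1
  row 10 [01010]: (0 IMPLIES (NOT 0 IMPLIES (1 OR 0))) -> 1
  row 11 [01011]: (0 IMPLIES (NOT 0 IMPLIES (1 OR 1))) -> 1
  row 12 [01100]: (0 IMPLIES (NOT 0 IMPLIES (1 OR 0))) -> 1
  row 13 [01101]: (0 IMPLIES (NOT 0 IMPLIES (1 OR 1))) -> 1
  row 14 [01110]: (0 IMPLIES (NOT 0 IMPLIES (1 OR 0))) -> 1
  row 15 [01111]: (0 IMPLIES (NOT 0 IMPLIES (1 OR 1))) -> 1
  row 16 [10000]: (1 IMPLIES (NOT 1 IMPLIES (0 OR 0))) -> 1
  row 17 [10001]: (1 IMPLIES (NOT 1 IMPLIES (0 OR 1))) -> 1
  row 18 [10010]: (1 IMPLIES (NOT 1 IMPLIES (0 OR 0))) -> 1
  row 19 [10011]: (1 IMPLIES (NOT 1 IMPLIES (0 OR 1))) -> 1
  row 20 [10100]: (1 IMPLIES (NOT 1 IMPLIES (0 OR 0))) -> 1
  row 21 [10101]: (1 IMPLIES (NOT 1 IMPLIES (0 OR 1))) -> 1
  row 22 [10110]: (1 IMPLIES (NOT 1 IMPLIES (0 OR 0))) -> 1
  row 23 [10111]: (1 IMPLIES (NOT 1 IMPLIES (0 OR 1))) -> 1
  row 24 [11000]: (1 IMPLIES (NOT 1 IMPLIES (1 OR 0))) -> 1
  row 25 [11001]: (1 IMPLIES (NOT 1 IMPLIES (1 OR 1))) -> 1
  row 26 [11010]: (1 IMPLIES (NOT 1 IMPLIES (1 OR 0))) -> 1
  row 27 [11011]: (1 IMPLIES (NOT 1 IMPLIES (1 OR 1))) -> 1
  row 28 [11100]: (1 IMPLIES (NOT 1 IMPLIES (1 OR 0))) -> 1
  row 29 [11101]: (1 IMPLIES (NOT 1 IMPLIES (1 OR 1))) -> 1
  row 30 [11110]: (1 IMPLIES (NOT 1 IMPLIES (1 OR 0))) -> 1
  row 31 [11111]: (1 IMPLIES (NOT 1 IMPLIES (1 OR 1))) -> 1
Full result column, 4 rows per line (a,b,c fixed per line; d,e runs 00..11 left to right):
  rows 0-3 [a,b,c=000]: 1111  = hex F
  rows 4-7 [a,b,c=001]: 1111  = hex F
  rows 8-11 [a,b,c=010]: 1111  = hex F
  rows 12-15 [a,b,c=011]: 1111  = hex F
  rows 16-19 [a,b,c=100]: 1111  = hex F
  rows 20-23 [a,b,c=101]: 1111  = hex F
  rows 24-27 [a,b,c=110]: 1111  = hex F
  rows 28-31 [a,b,c=111]: 1111  = hex F
Output column (row 0 .. row 31) = 11111111111111111111111111111111
Output column grouped in 4s = 1111 1111 1111 1111 1111 1111 1111 1111 = 0xFFFFFFFF
Convert to decimal digit by digit (value = value*16 + digit):
  F -> 15
  15*16 + 15 (F) = 255
  255*16 + 15 (F) = 4095
  4095*16 + 15 (F) = 65535
  65535*16 + 15 (F) = 1048575
  1048575*16 + 15 (F) = 16777215
  16777215*16 + 15 (F) = 268435455
  268435455*16 + 15 (F) = 4294967295
Decimal = 4294967295

4294967295


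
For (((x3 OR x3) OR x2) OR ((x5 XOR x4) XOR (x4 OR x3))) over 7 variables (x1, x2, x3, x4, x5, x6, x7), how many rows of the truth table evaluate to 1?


Formula: (((x3 OR x3) OR x2) OR ((x5 XOR x4) XOR (x4 OR x3))) over 7 vars (128 rows)
Evaluate each row (x1, x2, x3, x4, x5, x6, x7 as bits, MSB first):
  row 0 [0000000]: (((0 OR 0) OR 0) OR ((0 XOR 0) XOR (0 OR 0))) -> 0
  row 1 [0000001]: (((0 OR 0) OR 0) OR ((0 XOR 0) XOR (0 OR 0))) -> 0
  row 2 [0000010]: (((0 OR 0) OR 0) OR ((0 XOR 0) XOR (0 OR 0))) -> 0
  row 3 [0000011]: (((0 OR 0) OR 0) OR ((0 XOR 0) XOR (0 OR 0))) -> 0
  row 4 [0000100]: (((0 OR 0) OR 0) OR ((1 XOR 0) XOR (0 OR 0))) -> 1
  (every remaining row is evaluated the same way; all 128 results are listed next)
Full result column, 8 rows per line (x1,x2,x3,x4 fixed per line; x5,x6,x7 runs 000..111 left to right):
  rows 0-7 [x1,x2,x3,x4=0000]: 00001111  (ones: 4)
  rows 8-15 [x1,x2,x3,x4=0001]: 00001111  (ones: 4)
  rows 16-23 [x1,x2,x3,x4=0010]: 11111111  (ones: 8)
  rows 24-31 [x1,x2,x3,x4=0011]: 11111111  (ones: 8)
  rows 32-39 [x1,x2,x3,x4=0100]: 11111111  (ones: 8)
  rows 40-47 [x1,x2,x3,x4=0101]: 11111111  (ones: 8)
  rows 48-55 [x1,x2,x3,x4=0110]: 11111111  (ones: 8)
  rows 56-63 [x1,x2,x3,x4=0111]: 11111111  (ones: 8)
  rows 64-71 [x1,x2,x3,x4=1000]: 00001111  (ones: 4)
  rows 72-79 [x1,x2,x3,x4=1001]: 00001111  (ones: 4)
  rows 80-87 [x1,x2,x3,x4=1010]: 11111111  (ones: 8)
  rows 88-95 [x1,x2,x3,x4=1011]: 11111111  (ones: 8)
  rows 96-103 [x1,x2,x3,x4=1100]: 11111111  (ones: 8)
  rows 104-111 [x1,x2,x3,x4=1101]: 11111111  (ones: 8)
  rows 112-119 [x1,x2,x3,x4=1110]: 11111111  (ones: 8)
  rows 120-127 [x1,x2,x3,x4=1111]: 11111111  (ones: 8)
Count of 1-rows = 4+4+8+8+8+8+8+8+4+4+8+8+8+8+8+8 = 112

112


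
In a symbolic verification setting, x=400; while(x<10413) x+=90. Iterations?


Step 1: x goes from 400 toward 10413 by 90; the body runs while x<10413, so iterations = ceil((bound-start)/step)
Step 2: Distance=10013
Step 3: ceil(10013/90)=112

112


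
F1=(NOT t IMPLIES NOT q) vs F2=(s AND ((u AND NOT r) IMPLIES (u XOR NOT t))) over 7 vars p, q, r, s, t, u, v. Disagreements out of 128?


F1 = (NOT t IMPLIES NOT q)
F2 = (s AND ((u AND NOT r) IMPLIES (u XOR NOT t)))
Evaluate both on each of 128 rows (bits = p,q,r,s,t,u,v):
  row 0 [0000000]: F1=1 F2=0 (differ) -> 1
  row 1 [0000001]: F1=1 F2=0 (differ) -> 1
  row 2 [0000010]: F1=1 F2=0 (differ) -> 1
  row 3 [0000011]: F1=1 F2=0 (differ) -> 1
  row 4 [0000100]: F1=1 F2=0 (differ) -> 1
  (every remaining row is evaluated the same way; all 128 results are listed next)
Full result column, 8 rows per line (p,q,r,s fixed per line; t,u,v runs 000..111 left to right):
  rows 0-7 [p,q,r,s=0000]: 11111111  (ones: 8)
  rows 8-15 [p,q,r,s=0001]: 00110000  (ones: 2)
  rows 16-23 [p,q,r,s=0010]: 11111111  (ones: 8)
  rows 24-31 [p,q,r,s=0011]: 00000000  (ones: 0)
  rows 32-39 [p,q,r,s=0100]: 00001111  (ones: 4)
  rows 40-47 [p,q,r,s=0101]: 11000000  (ones: 2)
  rows 48-55 [p,q,r,s=0110]: 00001111  (ones: 4)
  rows 56-63 [p,q,r,s=0111]: 11110000  (ones: 4)
  rows 64-71 [p,q,r,s=1000]: 11111111  (ones: 8)
  rows 72-79 [p,q,r,s=1001]: 00110000  (ones: 2)
  rows 80-87 [p,q,r,s=1010]: 11111111  (ones: 8)
  rows 88-95 [p,q,r,s=1011]: 00000000  (ones: 0)
  rows 96-103 [p,q,r,s=1100]: 00001111  (ones: 4)
  rows 104-111 [p,q,r,s=1101]: 11000000  (ones: 2)
  rows 112-119 [p,q,r,s=1110]: 00001111  (ones: 4)
  rows 120-127 [p,q,r,s=1111]: 11110000  (ones: 4)
Disagreements = 8+2+8+0+4+2+4+4+8+2+8+0+4+2+4+4 = 64

64


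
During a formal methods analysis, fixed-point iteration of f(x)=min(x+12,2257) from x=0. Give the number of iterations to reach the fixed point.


Step 1: x=0, cap=2257, increment=12
Step 2: x grows by 12 each step until capped at 2257; fixed point is x=2257
Step 3: iterations = ceil(2257/12) = 189

189


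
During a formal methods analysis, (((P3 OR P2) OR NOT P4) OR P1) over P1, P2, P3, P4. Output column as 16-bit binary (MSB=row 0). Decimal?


Formula: (((P3 OR P2) OR NOT P4) OR P1) over P1, P2, P3, P4 (16 rows)
Evaluate each row (bits = P1,P2,P3,P4, MSB first):
  row 0 [0000]: (((0 OR 0) OR NOT 0) OR 0) -> 1
  row 1 [0001]: (((0 OR 0) OR NOT 1) OR 0) -> 0
  row 2 [0010]: (((1 OR 0) OR NOT 0) OR 0) -> 1
  row 3 [0011]: (((1 OR 0) OR NOT 1) OR 0) -> 1
  row 4 [0100]: (((0 OR 1) OR NOT 0) OR 0) -> 1
  row 5 [0101]: (((0 OR 1) OR NOT 1) OR 0) -> 1
  row 6 [0110]: (((1 OR 1) OR NOT 0) OR 0) -> 1
  row 7 [0111]: (((1 OR 1) OR NOT 1) OR 0) -> 1
  row 8 [1000]: (((0 OR 0) OR NOT 0) OR 1) -> 1
  row 9 [1001]: (((0 OR 0) OR NOT 1) OR 1) -> 1
  row 10 [1010]: (((1 OR 0) OR NOT 0) OR 1) -> 1
  row 11 [1011]: (((1 OR 0) OR NOT 1) OR 1) -> 1
  row 12 [1100]: (((0 OR 1) OR NOT 0) OR 1) -> 1
  row 13 [1101]: (((0 OR 1) OR NOT 1) OR 1) -> 1
  row 14 [1110]: (((1 OR 1) OR NOT 0) OR 1) -> 1
  row 15 [1111]: (((1 OR 1) OR NOT 1) OR 1) -> 1
Full result column, 4 rows per line (P1,P2 fixed per line; P3,P4 runs 00..11 left to right):
  rows 0-3 [P1,P2=00]: 1011  = hex B
  rows 4-7 [P1,P2=01]: 1111  = hex F
  rows 8-11 [P1,P2=10]: 1111  = hex F
  rows 12-15 [P1,P2=11]: 1111  = hex F
Output column (row 0 .. row 15) = 1011111111111111
Output column grouped in 4s = 1011 1111 1111 1111 = 0xBFFF
Convert to decimal digit by digit (value = value*16 + digit):
  B -> 11
  11*16 + 15 (F) = 191
  191*16 + 15 (F) = 3071
  3071*16 + 15 (F) = 49151
Decimal = 49151

49151


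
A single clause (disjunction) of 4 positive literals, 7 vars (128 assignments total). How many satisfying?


Step 1: Total=2^7=128
Step 2: Unsat when all 4 false: 2^3=8
Step 3: Sat=128-8=120

120


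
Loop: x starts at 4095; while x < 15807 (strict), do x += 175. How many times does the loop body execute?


Step 1: x goes from 4095 toward 15807 by 175; the body runs while x<15807, so iterations = ceil((bound-start)/step)
Step 2: Distance=11712
Step 3: ceil(11712/175)=67

67


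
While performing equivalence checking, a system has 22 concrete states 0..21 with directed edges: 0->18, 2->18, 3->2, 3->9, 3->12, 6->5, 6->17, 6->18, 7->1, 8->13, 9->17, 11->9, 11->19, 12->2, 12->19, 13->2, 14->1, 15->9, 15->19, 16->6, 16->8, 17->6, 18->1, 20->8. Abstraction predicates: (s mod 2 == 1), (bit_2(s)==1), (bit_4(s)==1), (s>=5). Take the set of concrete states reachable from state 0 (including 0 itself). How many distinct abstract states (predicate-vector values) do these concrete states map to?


BFS from 0:
Concrete reachable: {0, 1, 18}
Abstract via predicates (s mod 2 == 1), (bit_2(s)==1), (bit_4(s)==1), (s>=5):
  (0,0,0,0) <- {0}
  (0,0,1,1) <- {18}
  (1,0,0,0) <- {1}
Distinct abstract states = 3

3


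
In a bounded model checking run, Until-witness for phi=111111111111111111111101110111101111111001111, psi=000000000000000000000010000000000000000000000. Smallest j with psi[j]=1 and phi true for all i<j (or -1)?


(phi U psi) at 0: need smallest j with psi[j]=1 and phi[i]=1 for all i in [0,j).
Scan from step 0:
  step 0: phi=1, psi=0 -> continue
  step 1: phi=1, psi=0 -> continue
  step 2: phi=1, psi=0 -> continue
  step 3: phi=1, psi=0 -> continue
  step 22: psi=1 and phi held for [0,22) -> witness found
Witness step = 22

22


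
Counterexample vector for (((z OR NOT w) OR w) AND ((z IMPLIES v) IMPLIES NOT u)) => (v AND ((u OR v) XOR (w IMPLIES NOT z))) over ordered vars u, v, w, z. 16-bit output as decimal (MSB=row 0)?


F1 = (((z OR NOT w) OR w) AND ((z IMPLIES v) IMPLIES NOT u))
F2 = (v AND ((u OR v) XOR (w IMPLIES NOT z)))
Counterexample to F1=>F2 is where F1=1 and F2=0.
Evaluate each row (bits = u,v,w,z, MSB first):
  row 0 [0000]: F1=1 F2=0 -> F1&~F2 -> 1
  row 1 [0001]: F1=1 F2=0 -> F1&~F2 -> 1
  row 2 [0010]: F1=1 F2=0 -> F1&~F2 -> 1
  row 3 [0011]: F1=1 F2=0 -> F1&~F2 -> 1
  row 4 [0100]: F1=1 F2=0 -> F1&~F2 -> 1
  row 5 [0101]: F1=1 F2=0 -> F1&~F2 -> 1
  row 6 [0110]: F1=1 F2=0 -> F1&~F2 -> 1
  row 7 [0111]: F1=1 F2=1 -> F1&~F2 -> 0
  row 8 [1000]: F1=0 F2=0 -> F1&~F2 -> 0
  row 9 [1001]: F1=1 F2=0 -> F1&~F2 -> 1
  row 10 [1010]: F1=0 F2=0 -> F1&~F2 -> 0
  row 11 [1011]: F1=1 F2=0 -> F1&~F2 -> 1
  row 12 [1100]: F1=0 F2=0 -> F1&~F2 -> 0
  row 13 [1101]: F1=0 F2=0 -> F1&~F2 -> 0
  row 14 [1110]: F1=0 F2=0 -> F1&~F2 -> 0
  row 15 [1111]: F1=0 F2=1 -> F1&~F2 -> 0
Full result column, 4 rows per line (u,v fixed per line; w,z runs 00..11 left to right):
  rows 0-3 [u,v=00]: 1111  = hex F
  rows 4-7 [u,v=01]: 1110  = hex E
  rows 8-11 [u,v=10]: 0101  = hex 5
  rows 12-15 [u,v=11]: 0000  = hex 0
Counterexample vector (row 0 .. row 15) = 1111111001010000
Output column grouped in 4s = 1111 1110 0101 0000 = 0xFE50
Convert to decimal digit by digit (value = value*16 + digit):
  F -> 15
  15*16 + 14 (E) = 254
  254*16 + 5 = 4069
  4069*16 + 0 = 65104
Decimal = 65104

65104


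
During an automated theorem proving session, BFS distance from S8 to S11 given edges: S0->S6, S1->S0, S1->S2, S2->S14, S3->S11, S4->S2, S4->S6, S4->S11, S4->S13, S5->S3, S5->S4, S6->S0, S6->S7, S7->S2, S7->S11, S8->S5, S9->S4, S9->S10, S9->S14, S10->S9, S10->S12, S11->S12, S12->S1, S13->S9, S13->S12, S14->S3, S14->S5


BFS layer-by-layer from S8:
  dist 0: {S8}
  dist 1: {S5}
  dist 2: {S3, S4}
  dist 3: {S2, S6, S11, S13}
  -> S11 reached at distance 3
Shortest path length = 3

3


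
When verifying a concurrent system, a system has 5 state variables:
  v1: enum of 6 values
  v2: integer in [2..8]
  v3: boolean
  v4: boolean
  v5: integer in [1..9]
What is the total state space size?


State space = product of domain sizes of all variables.
Domain sizes:
  v1 (enum of 6 values): 6
  v2 (integer in [2..8]): 7
  v3 (boolean): 2
  v4 (boolean): 2
  v5 (integer in [1..9]): 9
Product = 6 * 7 * 2 * 2 * 9 = 1512

1512


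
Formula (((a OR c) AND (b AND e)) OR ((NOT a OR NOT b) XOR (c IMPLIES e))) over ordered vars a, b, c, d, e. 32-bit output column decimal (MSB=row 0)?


Formula: (((a OR c) AND (b AND e)) OR ((NOT a OR NOT b) XOR (c IMPLIES e))) over a, b, c, d, e (32 rows)
Evaluate each row (bits = a,b,c,d,e, MSB first):
  row 0 [00000]: (((0 OR 0) AND (0 AND 0)) OR ((NOT 0 OR NOT 0) XOR (0 IMPLIES 0))) -> 0
  row 1 [00001]: (((0 OR 0) AND (0 AND 1)) OR ((NOT 0 OR NOT 0) XOR (0 IMPLIES 1))) -> 0
  row 2 [00010]: (((0 OR 0) AND (0 AND 0)) OR ((NOT 0 OR NOT 0) XOR (0 IMPLIES 0))) -> 0
  row 3 [00011]: (((0 OR 0) AND (0 AND 1)) OR ((NOT 0 OR NOT 0) XOR (0 IMPLIES 1))) -> 0
  row 4 [00100]: (((0 OR 1) AND (0 AND 0)) OR ((NOT 0 OR NOT 0) XOR (1 IMPLIES 0))) -> 1
  row 5 [00101]: (((0 OR 1) AND (0 AND 1)) OR ((NOT 0 OR NOT 0) XOR (1 IMPLIES 1))) -> 0
  row 6 [00110]: (((0 OR 1) AND (0 AND 0)) OR ((NOT 0 OR NOT 0) XOR (1 IMPLIES 0))) -> 1
  row 7 [00111]: (((0 OR 1) AND (0 AND 1)) OR ((NOT 0 OR NOT 0) XOR (1 IMPLIES 1))) -> 0
  row 8 [01000]: (((0 OR 0) AND (1 AND 0)) OR ((NOT 0 OR NOT 1) XOR (0 IMPLIES 0))) -> 0
  row 9 [01001]: (((0 OR 0) AND (1 AND 1)) OR ((NOT 0 OR NOT 1) XOR (0 IMPLIES 1))) -> 0
  row 10 [01010]: (((0 OR 0) AND (1 AND 0)) OR ((NOT 0 OR NOT 1) XOR (0 IMPLIES 0))) -> 0
  row 11 [01011]: (((0 OR 0) AND (1 AND 1)) OR ((NOT 0 OR NOT 1) XOR (0 IMPLIES 1))) -> 0
  row 12 [01100]: (((0 OR 1) AND (1 AND 0)) OR ((NOT 0 OR NOT 1) XOR (1 IMPLIES 0))) -> 1
  row 13 [01101]: (((0 OR 1) AND (1 AND 1)) OR ((NOT 0 OR NOT 1) XOR (1 IMPLIES 1))) -> 1
  row 14 [01110]: (((0 OR 1) AND (1 AND 0)) OR ((NOT 0 OR NOT 1) XOR (1 IMPLIES 0))) -> 1
  row 15 [01111]: (((0 OR 1) AND (1 AND 1)) OR ((NOT 0 OR NOT 1) XOR (1 IMPLIES 1))) -> 1
  row 16 [10000]: (((1 OR 0) AND (0 AND 0)) OR ((NOT 1 OR NOT 0) XOR (0 IMPLIES 0))) -> 0
  row 17 [10001]: (((1 OR 0) AND (0 AND 1)) OR ((NOT 1 OR NOT 0) XOR (0 IMPLIES 1))) -> 0
  row 18 [10010]: (((1 OR 0) AND (0 AND 0)) OR ((NOT 1 OR NOT 0) XOR (0 IMPLIES 0))) -> 0
  row 19 [10011]: (((1 OR 0) AND (0 AND 1)) OR ((NOT 1 OR NOT 0) XOR (0 IMPLIES 1))) -> 0
  row 20 [10100]: (((1 OR 1) AND (0 AND 0)) OR ((NOT 1 OR NOT 0) XOR (1 IMPLIES 0))) -> 1
  row 21 [10101]: (((1 OR 1) AND (0 AND 1)) OR ((NOT 1 OR NOT 0) XOR (1 IMPLIES 1))) -> 0
  row 22 [10110]: (((1 OR 1) AND (0 AND 0)) OR ((NOT 1 OR NOT 0) XOR (1 IMPLIES 0))) -> 1
  row 23 [10111]: (((1 OR 1) AND (0 AND 1)) OR ((NOT 1 OR NOT 0) XOR (1 IMPLIES 1))) -> 0
  row 24 [11000]: (((1 OR 0) AND (1 AND 0)) OR ((NOT 1 OR NOT 1) XOR (0 IMPLIES 0))) -> 1
  row 25 [11001]: (((1 OR 0) AND (1 AND 1)) OR ((NOT 1 OR NOT 1) XOR (0 IMPLIES 1))) -> 1
  row 26 [11010]: (((1 OR 0) AND (1 AND 0)) OR ((NOT 1 OR NOT 1) XOR (0 IMPLIES 0))) -> 1
  row 27 [11011]: (((1 OR 0) AND (1 AND 1)) OR ((NOT 1 OR NOT 1) XOR (0 IMPLIES 1))) -> 1
  row 28 [11100]: (((1 OR 1) AND (1 AND 0)) OR ((NOT 1 OR NOT 1) XOR (1 IMPLIES 0))) -> 0
  row 29 [11101]: (((1 OR 1) AND (1 AND 1)) OR ((NOT 1 OR NOT 1) XOR (1 IMPLIES 1))) -> 1
  row 30 [11110]: (((1 OR 1) AND (1 AND 0)) OR ((NOT 1 OR NOT 1) XOR (1 IMPLIES 0))) -> 0
  row 31 [11111]: (((1 OR 1) AND (1 AND 1)) OR ((NOT 1 OR NOT 1) XOR (1 IMPLIES 1))) -> 1
Full result column, 4 rows per line (a,b,c fixed per line; d,e runs 00..11 left to right):
  rows 0-3 [a,b,c=000]: 0000  = hex 0
  rows 4-7 [a,b,c=001]: 1010  = hex A
  rows 8-11 [a,b,c=010]: 0000  = hex 0
  rows 12-15 [a,b,c=011]: 1111  = hex F
  rows 16-19 [a,b,c=100]: 0000  = hex 0
  rows 20-23 [a,b,c=101]: 1010  = hex A
  rows 24-27 [a,b,c=110]: 1111  = hex F
  rows 28-31 [a,b,c=111]: 0101  = hex 5
Output column (row 0 .. row 31) = 00001010000011110000101011110101
Output column grouped in 4s = 0000 1010 0000 1111 0000 1010 1111 0101 = 0x0A0F0AF5
Convert to decimal digit by digit (value = value*16 + digit):
  0 -> 0
  0*16 + 10 (A) = 10
  10*16 + 0 = 160
  160*16 + 15 (F) = 2575
  2575*16 + 0 = 41200
  41200*16 + 10 (A) = 659210
  659210*16 + 15 (F) = 10547375
  10547375*16 + 5 = 168758005
Decimal = 168758005

168758005
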